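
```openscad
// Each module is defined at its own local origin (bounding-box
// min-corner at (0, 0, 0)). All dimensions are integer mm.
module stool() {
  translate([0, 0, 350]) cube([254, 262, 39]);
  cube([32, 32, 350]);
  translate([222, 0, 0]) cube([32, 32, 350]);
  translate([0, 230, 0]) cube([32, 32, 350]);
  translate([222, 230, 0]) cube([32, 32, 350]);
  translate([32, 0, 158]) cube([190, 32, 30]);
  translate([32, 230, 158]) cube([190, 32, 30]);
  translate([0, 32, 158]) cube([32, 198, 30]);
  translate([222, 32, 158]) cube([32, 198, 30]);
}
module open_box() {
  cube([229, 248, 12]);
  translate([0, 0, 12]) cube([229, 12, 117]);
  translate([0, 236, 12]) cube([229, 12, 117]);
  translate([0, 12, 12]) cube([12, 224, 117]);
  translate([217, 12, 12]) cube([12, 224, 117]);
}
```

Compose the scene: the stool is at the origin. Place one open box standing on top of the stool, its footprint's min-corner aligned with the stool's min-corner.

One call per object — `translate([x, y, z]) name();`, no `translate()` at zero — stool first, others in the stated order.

stool();
translate([0, 0, 389]) open_box();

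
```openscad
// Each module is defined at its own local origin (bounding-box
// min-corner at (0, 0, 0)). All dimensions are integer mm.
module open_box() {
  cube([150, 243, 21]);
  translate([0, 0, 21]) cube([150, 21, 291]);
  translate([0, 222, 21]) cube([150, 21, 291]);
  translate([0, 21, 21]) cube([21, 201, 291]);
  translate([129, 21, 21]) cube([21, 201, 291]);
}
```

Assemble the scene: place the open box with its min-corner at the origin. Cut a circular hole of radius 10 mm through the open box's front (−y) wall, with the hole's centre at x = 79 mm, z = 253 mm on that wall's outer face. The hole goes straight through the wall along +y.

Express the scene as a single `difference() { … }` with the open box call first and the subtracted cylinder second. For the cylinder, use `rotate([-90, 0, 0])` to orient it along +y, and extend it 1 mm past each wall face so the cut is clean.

difference() {
  open_box();
  translate([79, -1, 253]) rotate([-90, 0, 0]) cylinder(h = 23, r = 10);
}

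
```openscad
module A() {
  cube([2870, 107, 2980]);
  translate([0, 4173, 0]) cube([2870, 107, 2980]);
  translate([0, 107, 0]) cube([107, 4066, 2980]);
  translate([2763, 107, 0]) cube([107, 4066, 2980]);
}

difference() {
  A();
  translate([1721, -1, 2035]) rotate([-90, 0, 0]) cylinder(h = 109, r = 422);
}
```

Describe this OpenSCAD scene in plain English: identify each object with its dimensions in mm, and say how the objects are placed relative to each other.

A is the wall frame of a small rectangular building: four walls, each 2980 mm tall and 107 mm thick, enclosing a footprint 2870 mm (x) by 4280 mm (y) outside-to-outside, with no floor or roof. The front and back walls (the −y and +y sides) span the full width; the two side walls fit between them.

The house frame has a circular hole of radius 422 mm through its front wall, centred at (x = 1721, z = 2035).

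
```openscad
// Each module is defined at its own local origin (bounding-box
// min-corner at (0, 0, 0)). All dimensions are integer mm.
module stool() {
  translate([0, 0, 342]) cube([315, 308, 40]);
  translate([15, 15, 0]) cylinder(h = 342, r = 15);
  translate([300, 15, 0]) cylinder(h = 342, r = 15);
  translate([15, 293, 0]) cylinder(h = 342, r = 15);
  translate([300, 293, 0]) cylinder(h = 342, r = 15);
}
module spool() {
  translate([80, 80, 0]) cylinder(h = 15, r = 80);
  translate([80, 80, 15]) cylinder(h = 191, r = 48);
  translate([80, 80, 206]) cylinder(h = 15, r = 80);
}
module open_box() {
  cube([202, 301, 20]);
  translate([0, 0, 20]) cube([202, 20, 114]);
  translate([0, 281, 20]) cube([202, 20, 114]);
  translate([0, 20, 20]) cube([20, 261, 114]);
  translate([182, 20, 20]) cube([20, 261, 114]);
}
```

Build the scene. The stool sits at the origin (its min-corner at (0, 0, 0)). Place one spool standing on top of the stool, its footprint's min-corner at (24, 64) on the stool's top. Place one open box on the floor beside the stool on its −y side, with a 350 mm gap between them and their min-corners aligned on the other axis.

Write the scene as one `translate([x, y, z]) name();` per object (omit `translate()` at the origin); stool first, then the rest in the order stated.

stool();
translate([24, 64, 382]) spool();
translate([0, -651, 0]) open_box();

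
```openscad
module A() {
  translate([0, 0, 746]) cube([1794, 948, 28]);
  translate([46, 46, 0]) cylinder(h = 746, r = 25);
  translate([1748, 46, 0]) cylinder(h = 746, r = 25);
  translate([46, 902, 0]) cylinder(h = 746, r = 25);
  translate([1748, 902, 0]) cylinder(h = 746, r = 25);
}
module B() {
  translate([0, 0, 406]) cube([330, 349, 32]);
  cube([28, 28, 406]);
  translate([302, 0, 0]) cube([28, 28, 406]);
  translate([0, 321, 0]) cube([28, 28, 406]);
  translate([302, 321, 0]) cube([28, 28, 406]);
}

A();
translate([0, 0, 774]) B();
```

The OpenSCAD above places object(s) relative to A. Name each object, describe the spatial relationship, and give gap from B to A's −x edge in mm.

A is a table. B is a stool. The stool is on top of the table. The gap from the stool to the table's −x edge is 0 mm.

The stool's min-x is at 0; the table's min-x is 0; gap = 0 mm.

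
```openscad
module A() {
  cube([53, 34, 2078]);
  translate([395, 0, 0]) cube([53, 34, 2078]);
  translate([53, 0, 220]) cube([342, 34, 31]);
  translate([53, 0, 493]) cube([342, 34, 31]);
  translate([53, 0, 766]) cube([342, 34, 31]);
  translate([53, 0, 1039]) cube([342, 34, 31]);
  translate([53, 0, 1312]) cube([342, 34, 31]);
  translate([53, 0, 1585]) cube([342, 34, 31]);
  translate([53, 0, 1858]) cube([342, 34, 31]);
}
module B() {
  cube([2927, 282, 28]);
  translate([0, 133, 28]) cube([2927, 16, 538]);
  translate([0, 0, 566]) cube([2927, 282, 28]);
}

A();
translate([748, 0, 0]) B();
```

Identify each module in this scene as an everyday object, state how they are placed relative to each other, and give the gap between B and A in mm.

The I-beam's nearest face is 300 mm from the ladder's +x face.

A is a ladder. B is an I-beam. The I-beam is on the floor beside the ladder on its +x side. The gap between the I-beam and the ladder is 300 mm.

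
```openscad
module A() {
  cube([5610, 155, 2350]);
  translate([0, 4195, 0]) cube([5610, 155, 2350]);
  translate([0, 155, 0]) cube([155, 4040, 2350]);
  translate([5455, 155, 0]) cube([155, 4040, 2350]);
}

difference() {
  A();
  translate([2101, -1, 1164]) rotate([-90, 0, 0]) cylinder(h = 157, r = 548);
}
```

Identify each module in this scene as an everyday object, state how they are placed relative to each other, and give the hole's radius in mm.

A is a house frame. The house frame has a circular hole through its front wall. The hole's radius is 548 mm.

The subtracted cylinder has r = 548 mm.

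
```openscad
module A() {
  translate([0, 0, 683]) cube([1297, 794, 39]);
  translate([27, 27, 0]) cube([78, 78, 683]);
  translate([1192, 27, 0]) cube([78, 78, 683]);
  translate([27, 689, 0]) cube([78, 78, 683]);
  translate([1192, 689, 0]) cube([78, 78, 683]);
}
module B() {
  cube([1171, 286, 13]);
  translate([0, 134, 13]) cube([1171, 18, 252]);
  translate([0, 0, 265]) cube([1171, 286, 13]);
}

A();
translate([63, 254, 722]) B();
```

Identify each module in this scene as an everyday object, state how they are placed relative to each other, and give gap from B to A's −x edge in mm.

A is a table. B is an I-beam. The I-beam is on top of the table, centred. The gap from the I-beam to the table's −x edge is 63 mm.

The I-beam's min-x is at 63; the table's min-x is 0; gap = 63 mm.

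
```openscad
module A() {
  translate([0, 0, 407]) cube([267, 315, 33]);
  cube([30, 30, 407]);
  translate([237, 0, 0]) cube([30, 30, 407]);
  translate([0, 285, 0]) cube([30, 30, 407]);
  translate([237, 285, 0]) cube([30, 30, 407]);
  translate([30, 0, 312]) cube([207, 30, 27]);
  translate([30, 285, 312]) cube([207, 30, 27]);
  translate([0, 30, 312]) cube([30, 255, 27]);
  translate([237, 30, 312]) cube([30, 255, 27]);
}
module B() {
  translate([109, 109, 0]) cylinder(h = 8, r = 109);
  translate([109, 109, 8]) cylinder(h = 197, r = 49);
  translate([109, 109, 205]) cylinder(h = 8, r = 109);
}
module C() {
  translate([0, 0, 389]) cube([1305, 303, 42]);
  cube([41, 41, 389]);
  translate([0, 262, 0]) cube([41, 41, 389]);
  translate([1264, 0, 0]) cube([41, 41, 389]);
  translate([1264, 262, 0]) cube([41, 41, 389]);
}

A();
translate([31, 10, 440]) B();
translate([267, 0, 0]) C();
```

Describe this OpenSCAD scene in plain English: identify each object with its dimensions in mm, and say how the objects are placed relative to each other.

A is a four-legged stool. The seat is 267×315 mm, 33 mm thick, top at z = 440 mm. It stands on four square legs, each 30×30 mm in cross-section, from z = 0 to the seat underside, each flush with a corner of the seat. Four stretchers, 30 mm wide and 27 mm tall, connect adjacent legs with their undersides at z = 312 mm, each running between the inner faces of the legs it joins and aligned with the legs' outer faces on the other axis.

B is a spool: two coaxial disc flanges of radius 109 mm and thickness 8 mm, joined by a core cylinder of radius 49 mm and height 197 mm. The lower flange rests on z = 0 and the three cylinders share a vertical axis.

C is a bench: a 1305×303 mm seat slab, 42 mm thick, top at z = 431 mm, on four 41×41 mm square legs flush with the seat corners and standing on z = 0.

The spool is on top of the stool. The bench is against the stool's +x side, with their −y faces flush.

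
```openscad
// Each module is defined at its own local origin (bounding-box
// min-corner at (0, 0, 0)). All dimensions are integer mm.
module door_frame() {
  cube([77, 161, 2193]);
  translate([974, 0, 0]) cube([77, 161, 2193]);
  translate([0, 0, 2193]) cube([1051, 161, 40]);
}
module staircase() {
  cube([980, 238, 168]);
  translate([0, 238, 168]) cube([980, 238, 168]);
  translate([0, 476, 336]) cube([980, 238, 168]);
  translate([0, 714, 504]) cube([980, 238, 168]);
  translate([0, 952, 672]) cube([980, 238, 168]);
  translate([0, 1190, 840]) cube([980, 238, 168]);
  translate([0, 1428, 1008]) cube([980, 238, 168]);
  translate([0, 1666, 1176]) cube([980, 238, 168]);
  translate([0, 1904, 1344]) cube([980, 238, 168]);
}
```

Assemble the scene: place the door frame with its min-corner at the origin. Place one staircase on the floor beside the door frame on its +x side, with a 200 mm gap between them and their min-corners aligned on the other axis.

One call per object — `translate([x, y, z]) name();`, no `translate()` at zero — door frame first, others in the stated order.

door_frame();
translate([1251, 0, 0]) staircase();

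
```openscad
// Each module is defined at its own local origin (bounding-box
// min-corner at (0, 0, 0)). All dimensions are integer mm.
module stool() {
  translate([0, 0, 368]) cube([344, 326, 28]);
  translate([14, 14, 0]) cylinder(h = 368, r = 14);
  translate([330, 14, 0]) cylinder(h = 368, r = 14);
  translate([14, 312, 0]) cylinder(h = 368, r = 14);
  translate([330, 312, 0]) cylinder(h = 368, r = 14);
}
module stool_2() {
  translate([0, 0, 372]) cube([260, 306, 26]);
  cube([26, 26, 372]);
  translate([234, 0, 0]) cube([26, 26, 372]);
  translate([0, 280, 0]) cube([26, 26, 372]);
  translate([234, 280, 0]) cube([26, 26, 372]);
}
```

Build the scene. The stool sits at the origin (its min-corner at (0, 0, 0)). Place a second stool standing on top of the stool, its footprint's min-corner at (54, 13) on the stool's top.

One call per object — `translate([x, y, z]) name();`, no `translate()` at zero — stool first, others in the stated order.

stool();
translate([54, 13, 396]) stool_2();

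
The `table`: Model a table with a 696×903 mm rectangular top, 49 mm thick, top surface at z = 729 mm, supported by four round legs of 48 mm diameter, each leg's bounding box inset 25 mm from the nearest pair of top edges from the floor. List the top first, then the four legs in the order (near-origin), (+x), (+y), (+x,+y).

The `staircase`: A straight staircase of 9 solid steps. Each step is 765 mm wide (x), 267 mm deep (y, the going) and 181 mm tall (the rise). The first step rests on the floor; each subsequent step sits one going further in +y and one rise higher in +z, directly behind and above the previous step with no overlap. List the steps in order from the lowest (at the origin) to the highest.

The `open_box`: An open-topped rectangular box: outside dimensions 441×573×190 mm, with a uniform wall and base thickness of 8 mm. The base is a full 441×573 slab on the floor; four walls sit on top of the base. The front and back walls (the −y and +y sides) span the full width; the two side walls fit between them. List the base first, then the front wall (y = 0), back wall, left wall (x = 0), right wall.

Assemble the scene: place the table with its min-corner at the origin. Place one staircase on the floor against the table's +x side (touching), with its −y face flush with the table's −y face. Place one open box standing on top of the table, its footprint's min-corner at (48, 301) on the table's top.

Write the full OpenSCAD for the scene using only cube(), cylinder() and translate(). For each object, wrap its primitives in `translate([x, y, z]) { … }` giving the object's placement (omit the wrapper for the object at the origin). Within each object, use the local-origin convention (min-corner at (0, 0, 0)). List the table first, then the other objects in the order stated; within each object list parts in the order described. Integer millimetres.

translate([0, 0, 680]) cube([696, 903, 49]);
translate([49, 49, 0]) cylinder(h = 680, r = 24);
translate([647, 49, 0]) cylinder(h = 680, r = 24);
translate([49, 854, 0]) cylinder(h = 680, r = 24);
translate([647, 854, 0]) cylinder(h = 680, r = 24);
translate([696, 0, 0]) {
  cube([765, 267, 181]);
  translate([0, 267, 181]) cube([765, 267, 181]);
  translate([0, 534, 362]) cube([765, 267, 181]);
  translate([0, 801, 543]) cube([765, 267, 181]);
  translate([0, 1068, 724]) cube([765, 267, 181]);
  translate([0, 1335, 905]) cube([765, 267, 181]);
  translate([0, 1602, 1086]) cube([765, 267, 181]);
  translate([0, 1869, 1267]) cube([765, 267, 181]);
  translate([0, 2136, 1448]) cube([765, 267, 181]);
}
translate([48, 301, 729]) {
  cube([441, 573, 8]);
  translate([0, 0, 8]) cube([441, 8, 182]);
  translate([0, 565, 8]) cube([441, 8, 182]);
  translate([0, 8, 8]) cube([8, 557, 182]);
  translate([433, 8, 8]) cube([8, 557, 182]);
}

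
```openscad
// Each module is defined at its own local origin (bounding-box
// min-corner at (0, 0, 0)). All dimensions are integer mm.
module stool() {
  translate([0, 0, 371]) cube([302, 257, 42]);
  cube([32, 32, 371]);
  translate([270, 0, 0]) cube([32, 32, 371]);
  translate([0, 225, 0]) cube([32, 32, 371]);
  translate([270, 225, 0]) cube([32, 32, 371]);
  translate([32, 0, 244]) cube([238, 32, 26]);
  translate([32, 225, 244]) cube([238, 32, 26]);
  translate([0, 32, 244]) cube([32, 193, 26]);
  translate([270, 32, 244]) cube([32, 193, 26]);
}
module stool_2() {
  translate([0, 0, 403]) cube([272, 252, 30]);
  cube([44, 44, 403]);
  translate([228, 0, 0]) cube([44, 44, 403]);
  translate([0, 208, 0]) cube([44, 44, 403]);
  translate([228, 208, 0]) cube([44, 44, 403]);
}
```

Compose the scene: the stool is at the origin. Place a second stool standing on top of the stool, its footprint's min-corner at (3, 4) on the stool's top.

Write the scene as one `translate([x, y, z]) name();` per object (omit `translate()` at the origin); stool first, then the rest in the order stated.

stool();
translate([3, 4, 413]) stool_2();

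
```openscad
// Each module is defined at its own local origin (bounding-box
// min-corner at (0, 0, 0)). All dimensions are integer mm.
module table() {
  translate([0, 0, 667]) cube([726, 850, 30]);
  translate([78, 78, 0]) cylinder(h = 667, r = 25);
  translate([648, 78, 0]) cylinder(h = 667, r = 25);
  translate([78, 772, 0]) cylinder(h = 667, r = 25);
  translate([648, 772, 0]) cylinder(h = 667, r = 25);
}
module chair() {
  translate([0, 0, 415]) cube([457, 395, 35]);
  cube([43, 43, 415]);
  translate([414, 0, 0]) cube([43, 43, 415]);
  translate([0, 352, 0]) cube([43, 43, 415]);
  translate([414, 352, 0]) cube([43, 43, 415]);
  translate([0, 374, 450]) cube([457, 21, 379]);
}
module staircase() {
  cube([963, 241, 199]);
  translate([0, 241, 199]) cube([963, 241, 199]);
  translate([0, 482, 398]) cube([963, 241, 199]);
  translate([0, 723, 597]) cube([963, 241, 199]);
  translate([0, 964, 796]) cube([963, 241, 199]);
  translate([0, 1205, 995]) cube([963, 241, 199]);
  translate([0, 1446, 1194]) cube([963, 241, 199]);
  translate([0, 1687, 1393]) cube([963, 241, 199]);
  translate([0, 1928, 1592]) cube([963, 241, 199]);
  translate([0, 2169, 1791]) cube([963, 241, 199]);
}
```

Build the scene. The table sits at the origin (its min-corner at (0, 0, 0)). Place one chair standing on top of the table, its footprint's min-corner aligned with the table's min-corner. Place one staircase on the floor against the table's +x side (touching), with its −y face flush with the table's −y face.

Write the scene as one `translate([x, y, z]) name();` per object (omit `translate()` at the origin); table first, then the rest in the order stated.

table();
translate([0, 0, 697]) chair();
translate([726, 0, 0]) staircase();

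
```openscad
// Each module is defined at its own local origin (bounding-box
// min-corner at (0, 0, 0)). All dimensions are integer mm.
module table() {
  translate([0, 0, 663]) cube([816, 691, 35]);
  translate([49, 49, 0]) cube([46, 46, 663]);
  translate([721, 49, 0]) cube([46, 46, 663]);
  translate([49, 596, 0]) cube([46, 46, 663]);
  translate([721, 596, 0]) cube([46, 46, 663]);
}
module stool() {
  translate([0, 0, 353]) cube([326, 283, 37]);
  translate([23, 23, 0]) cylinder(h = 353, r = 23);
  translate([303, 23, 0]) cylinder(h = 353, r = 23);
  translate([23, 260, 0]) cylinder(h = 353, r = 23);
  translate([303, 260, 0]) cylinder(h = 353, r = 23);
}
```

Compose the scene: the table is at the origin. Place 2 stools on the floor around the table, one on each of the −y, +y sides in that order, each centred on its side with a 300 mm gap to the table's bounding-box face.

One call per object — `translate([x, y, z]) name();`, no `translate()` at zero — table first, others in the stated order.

table();
translate([245, -583, 0]) stool();
translate([245, 991, 0]) stool();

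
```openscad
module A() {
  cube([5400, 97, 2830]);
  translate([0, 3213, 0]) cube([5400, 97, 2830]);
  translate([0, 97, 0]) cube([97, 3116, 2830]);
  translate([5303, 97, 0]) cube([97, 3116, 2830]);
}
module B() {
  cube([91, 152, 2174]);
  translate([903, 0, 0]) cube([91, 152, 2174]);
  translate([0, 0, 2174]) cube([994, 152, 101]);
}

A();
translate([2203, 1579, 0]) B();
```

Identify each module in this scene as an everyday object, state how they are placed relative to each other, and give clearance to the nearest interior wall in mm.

A is a house frame. B is a door frame. The door frame sits inside the house frame, centred. The clearance to the nearest interior wall is 1482 mm.

Clearances: x = 2106, y = 1482; minimum 1482 mm.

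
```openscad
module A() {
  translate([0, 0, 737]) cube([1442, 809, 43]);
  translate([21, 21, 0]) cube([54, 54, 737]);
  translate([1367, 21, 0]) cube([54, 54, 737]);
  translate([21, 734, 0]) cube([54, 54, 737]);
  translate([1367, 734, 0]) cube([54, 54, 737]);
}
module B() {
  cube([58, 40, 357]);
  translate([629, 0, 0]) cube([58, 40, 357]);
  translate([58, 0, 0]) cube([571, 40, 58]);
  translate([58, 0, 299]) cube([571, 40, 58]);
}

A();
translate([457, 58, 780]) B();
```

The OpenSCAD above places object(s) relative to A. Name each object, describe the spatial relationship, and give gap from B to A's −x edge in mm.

The picture frame's min-x is at 457; the table's min-x is 0; gap = 457 mm.

A is a table. B is a picture frame. The picture frame is on top of the table. The gap from the picture frame to the table's −x edge is 457 mm.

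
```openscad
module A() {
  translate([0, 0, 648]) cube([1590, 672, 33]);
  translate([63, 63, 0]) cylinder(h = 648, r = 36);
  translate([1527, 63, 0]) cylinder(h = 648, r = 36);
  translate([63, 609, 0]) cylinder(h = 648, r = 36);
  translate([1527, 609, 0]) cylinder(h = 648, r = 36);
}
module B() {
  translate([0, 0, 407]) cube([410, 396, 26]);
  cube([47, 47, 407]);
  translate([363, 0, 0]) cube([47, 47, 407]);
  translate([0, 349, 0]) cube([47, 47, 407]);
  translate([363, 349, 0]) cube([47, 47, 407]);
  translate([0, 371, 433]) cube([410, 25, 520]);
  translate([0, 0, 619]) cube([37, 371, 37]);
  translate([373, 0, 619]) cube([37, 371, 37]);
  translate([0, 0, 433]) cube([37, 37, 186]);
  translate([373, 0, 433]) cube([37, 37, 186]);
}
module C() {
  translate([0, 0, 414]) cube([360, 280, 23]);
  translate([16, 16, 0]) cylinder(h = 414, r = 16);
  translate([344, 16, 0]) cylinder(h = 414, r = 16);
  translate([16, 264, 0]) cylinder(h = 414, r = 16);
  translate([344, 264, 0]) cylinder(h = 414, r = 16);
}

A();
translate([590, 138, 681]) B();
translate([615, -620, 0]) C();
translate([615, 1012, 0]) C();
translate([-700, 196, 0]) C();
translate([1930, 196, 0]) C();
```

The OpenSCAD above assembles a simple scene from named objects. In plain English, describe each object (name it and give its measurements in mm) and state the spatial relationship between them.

A is a table: top 1590 mm (x) × 672 mm (y), 33 mm thick, upper face at z = 681 mm, on four round legs of 72 mm diameter, each leg's bounding box inset 27 mm from the nearest pair of top edges, running from z = 0 to the bottom of the top.

B is a chair: 410×396 mm seat, 26 mm thick, top at z = 433 mm, on four 47 mm square corner legs flush with the seat edges. A 25 mm thick backrest slab spans the full seat width, extending 520 mm above the seat top, its back face flush with the seat's +y edge. Two armrests of 37×37 mm section run along each side from the seat's front edge to the front of the backrest, top faces 223 mm above the seat top and outer faces flush with the seat's x-edges; a 37×37 mm post under the front of each armrest stands on the seat at the front corner.

C is a four-legged stool. The seat is a 360×280×23 mm slab whose top surface is at z = 437 mm; four round legs, each 32 mm in diameter, run from the floor (z = 0) to the underside of the seat, each leg's axis is inset half a diameter from the nearest pair of seat edges (so the leg's bounding box is flush with the corner).

The chair is on top of the table, centred. Four stools sit around the table at the −y, +y, −x, +x sides.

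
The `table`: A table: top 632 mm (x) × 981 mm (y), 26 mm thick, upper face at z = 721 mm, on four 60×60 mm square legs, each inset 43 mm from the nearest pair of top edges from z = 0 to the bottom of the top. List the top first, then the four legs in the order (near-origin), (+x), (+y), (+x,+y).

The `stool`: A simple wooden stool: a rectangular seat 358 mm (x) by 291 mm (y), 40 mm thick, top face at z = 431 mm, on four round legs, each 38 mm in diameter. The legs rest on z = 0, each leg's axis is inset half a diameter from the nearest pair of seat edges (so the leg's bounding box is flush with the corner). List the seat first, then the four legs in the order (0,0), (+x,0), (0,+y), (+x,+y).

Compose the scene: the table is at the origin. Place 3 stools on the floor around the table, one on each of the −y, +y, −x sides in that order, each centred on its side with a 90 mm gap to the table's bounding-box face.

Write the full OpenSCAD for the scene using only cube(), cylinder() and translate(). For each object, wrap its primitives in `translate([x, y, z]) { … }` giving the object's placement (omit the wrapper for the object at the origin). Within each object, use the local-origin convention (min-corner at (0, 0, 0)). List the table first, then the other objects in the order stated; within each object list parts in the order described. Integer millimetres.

translate([0, 0, 695]) cube([632, 981, 26]);
translate([43, 43, 0]) cube([60, 60, 695]);
translate([529, 43, 0]) cube([60, 60, 695]);
translate([43, 878, 0]) cube([60, 60, 695]);
translate([529, 878, 0]) cube([60, 60, 695]);
translate([137, -381, 0]) {
  translate([0, 0, 391]) cube([358, 291, 40]);
  translate([19, 19, 0]) cylinder(h = 391, r = 19);
  translate([339, 19, 0]) cylinder(h = 391, r = 19);
  translate([19, 272, 0]) cylinder(h = 391, r = 19);
  translate([339, 272, 0]) cylinder(h = 391, r = 19);
}
translate([137, 1071, 0]) {
  translate([0, 0, 391]) cube([358, 291, 40]);
  translate([19, 19, 0]) cylinder(h = 391, r = 19);
  translate([339, 19, 0]) cylinder(h = 391, r = 19);
  translate([19, 272, 0]) cylinder(h = 391, r = 19);
  translate([339, 272, 0]) cylinder(h = 391, r = 19);
}
translate([-448, 345, 0]) {
  translate([0, 0, 391]) cube([358, 291, 40]);
  translate([19, 19, 0]) cylinder(h = 391, r = 19);
  translate([339, 19, 0]) cylinder(h = 391, r = 19);
  translate([19, 272, 0]) cylinder(h = 391, r = 19);
  translate([339, 272, 0]) cylinder(h = 391, r = 19);
}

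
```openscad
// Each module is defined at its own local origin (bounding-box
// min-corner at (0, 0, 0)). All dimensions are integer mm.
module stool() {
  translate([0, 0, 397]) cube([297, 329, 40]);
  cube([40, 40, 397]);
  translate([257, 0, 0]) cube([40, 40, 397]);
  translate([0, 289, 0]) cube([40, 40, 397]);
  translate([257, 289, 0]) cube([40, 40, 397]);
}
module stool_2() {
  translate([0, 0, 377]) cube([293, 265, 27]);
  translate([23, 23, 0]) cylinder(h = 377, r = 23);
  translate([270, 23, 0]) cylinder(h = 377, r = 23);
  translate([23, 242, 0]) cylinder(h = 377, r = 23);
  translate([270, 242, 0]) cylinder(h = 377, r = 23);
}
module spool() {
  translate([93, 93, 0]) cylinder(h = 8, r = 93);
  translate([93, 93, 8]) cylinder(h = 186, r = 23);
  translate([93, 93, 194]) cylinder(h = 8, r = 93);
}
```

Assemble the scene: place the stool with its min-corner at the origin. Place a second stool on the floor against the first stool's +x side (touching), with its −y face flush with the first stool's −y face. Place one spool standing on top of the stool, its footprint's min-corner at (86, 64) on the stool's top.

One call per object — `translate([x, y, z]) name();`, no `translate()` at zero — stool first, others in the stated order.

stool();
translate([297, 0, 0]) stool_2();
translate([86, 64, 437]) spool();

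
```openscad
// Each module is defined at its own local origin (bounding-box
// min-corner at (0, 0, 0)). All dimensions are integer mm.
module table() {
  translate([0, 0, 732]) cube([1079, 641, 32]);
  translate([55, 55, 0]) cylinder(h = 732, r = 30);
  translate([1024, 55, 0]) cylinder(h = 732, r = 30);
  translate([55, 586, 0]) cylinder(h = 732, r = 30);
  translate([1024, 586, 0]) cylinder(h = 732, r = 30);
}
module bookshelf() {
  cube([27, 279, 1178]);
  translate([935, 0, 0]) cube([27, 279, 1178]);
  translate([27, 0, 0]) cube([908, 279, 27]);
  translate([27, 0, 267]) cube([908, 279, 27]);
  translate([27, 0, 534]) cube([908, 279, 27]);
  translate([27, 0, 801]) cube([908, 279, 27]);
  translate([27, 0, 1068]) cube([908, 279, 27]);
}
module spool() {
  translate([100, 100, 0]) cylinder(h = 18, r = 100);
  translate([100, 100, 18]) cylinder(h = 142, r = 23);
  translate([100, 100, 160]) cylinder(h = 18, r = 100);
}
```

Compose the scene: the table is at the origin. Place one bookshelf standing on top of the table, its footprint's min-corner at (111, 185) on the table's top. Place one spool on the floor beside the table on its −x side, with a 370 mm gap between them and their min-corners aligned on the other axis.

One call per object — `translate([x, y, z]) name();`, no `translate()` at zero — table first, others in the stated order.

table();
translate([111, 185, 764]) bookshelf();
translate([-570, 0, 0]) spool();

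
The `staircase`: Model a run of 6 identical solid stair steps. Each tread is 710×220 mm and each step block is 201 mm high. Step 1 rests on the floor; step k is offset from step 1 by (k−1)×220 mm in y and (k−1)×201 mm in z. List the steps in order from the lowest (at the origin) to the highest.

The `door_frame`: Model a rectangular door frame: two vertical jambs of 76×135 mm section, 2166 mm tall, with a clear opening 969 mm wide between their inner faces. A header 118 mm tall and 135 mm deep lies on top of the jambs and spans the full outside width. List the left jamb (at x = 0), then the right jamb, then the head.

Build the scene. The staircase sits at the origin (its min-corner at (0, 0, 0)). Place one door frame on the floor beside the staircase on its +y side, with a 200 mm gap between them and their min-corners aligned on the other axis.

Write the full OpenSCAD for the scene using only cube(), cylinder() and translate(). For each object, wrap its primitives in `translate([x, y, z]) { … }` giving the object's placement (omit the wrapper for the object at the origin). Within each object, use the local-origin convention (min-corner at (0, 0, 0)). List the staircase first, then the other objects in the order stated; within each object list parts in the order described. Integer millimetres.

cube([710, 220, 201]);
translate([0, 220, 201]) cube([710, 220, 201]);
translate([0, 440, 402]) cube([710, 220, 201]);
translate([0, 660, 603]) cube([710, 220, 201]);
translate([0, 880, 804]) cube([710, 220, 201]);
translate([0, 1100, 1005]) cube([710, 220, 201]);
translate([0, 1520, 0]) {
  cube([76, 135, 2166]);
  translate([1045, 0, 0]) cube([76, 135, 2166]);
  translate([0, 0, 2166]) cube([1121, 135, 118]);
}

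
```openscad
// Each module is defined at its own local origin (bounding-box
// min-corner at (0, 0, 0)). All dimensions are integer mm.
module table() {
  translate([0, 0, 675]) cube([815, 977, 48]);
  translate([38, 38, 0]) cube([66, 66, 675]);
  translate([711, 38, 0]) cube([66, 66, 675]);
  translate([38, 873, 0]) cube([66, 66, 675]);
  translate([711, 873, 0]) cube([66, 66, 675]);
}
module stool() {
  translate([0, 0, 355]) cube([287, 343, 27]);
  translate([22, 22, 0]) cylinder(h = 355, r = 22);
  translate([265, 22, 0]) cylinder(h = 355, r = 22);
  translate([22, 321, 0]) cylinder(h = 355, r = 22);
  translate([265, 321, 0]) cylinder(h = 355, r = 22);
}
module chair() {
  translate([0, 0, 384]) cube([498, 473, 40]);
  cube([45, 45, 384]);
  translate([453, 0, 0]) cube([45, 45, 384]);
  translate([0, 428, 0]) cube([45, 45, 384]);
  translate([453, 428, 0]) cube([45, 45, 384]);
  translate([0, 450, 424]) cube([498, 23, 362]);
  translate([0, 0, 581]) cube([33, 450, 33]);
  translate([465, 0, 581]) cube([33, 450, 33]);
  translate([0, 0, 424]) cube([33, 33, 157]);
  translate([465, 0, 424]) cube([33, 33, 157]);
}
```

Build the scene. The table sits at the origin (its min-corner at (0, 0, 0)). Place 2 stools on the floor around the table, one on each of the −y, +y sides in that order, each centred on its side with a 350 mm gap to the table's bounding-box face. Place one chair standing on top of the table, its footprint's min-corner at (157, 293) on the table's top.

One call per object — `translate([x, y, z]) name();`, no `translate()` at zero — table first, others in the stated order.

table();
translate([264, -693, 0]) stool();
translate([264, 1327, 0]) stool();
translate([157, 293, 723]) chair();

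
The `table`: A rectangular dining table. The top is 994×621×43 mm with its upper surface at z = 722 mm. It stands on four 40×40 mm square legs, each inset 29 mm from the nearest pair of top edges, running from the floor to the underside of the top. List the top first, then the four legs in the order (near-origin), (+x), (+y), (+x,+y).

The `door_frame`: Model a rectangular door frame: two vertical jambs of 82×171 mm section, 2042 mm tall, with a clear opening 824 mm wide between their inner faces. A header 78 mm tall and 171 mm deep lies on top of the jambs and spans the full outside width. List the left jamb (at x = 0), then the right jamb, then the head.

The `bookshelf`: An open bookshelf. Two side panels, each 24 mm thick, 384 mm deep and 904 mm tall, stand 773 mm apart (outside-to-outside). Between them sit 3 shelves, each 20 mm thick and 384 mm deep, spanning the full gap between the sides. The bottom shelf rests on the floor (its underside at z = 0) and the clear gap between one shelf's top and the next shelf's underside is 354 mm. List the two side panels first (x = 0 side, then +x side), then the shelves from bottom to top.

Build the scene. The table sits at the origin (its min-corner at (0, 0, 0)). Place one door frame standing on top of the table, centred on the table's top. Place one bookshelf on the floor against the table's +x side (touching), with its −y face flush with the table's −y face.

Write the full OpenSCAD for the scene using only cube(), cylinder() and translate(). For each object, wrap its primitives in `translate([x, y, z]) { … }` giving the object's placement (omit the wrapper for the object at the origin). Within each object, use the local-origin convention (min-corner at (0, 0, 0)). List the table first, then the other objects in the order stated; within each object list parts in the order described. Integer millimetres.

translate([0, 0, 679]) cube([994, 621, 43]);
translate([29, 29, 0]) cube([40, 40, 679]);
translate([925, 29, 0]) cube([40, 40, 679]);
translate([29, 552, 0]) cube([40, 40, 679]);
translate([925, 552, 0]) cube([40, 40, 679]);
translate([3, 225, 722]) {
  cube([82, 171, 2042]);
  translate([906, 0, 0]) cube([82, 171, 2042]);
  translate([0, 0, 2042]) cube([988, 171, 78]);
}
translate([994, 0, 0]) {
  cube([24, 384, 904]);
  translate([749, 0, 0]) cube([24, 384, 904]);
  translate([24, 0, 0]) cube([725, 384, 20]);
  translate([24, 0, 374]) cube([725, 384, 20]);
  translate([24, 0, 748]) cube([725, 384, 20]);
}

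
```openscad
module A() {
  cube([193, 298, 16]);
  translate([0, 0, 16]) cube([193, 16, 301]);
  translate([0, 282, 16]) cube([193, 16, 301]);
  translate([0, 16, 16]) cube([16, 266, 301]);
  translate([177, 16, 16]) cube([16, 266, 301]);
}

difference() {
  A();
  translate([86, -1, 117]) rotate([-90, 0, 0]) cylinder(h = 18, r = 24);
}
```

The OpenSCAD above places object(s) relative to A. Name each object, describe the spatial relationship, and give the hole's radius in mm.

The subtracted cylinder has r = 24 mm.

A is an open box. The open box has a circular hole through its front wall. The hole's radius is 24 mm.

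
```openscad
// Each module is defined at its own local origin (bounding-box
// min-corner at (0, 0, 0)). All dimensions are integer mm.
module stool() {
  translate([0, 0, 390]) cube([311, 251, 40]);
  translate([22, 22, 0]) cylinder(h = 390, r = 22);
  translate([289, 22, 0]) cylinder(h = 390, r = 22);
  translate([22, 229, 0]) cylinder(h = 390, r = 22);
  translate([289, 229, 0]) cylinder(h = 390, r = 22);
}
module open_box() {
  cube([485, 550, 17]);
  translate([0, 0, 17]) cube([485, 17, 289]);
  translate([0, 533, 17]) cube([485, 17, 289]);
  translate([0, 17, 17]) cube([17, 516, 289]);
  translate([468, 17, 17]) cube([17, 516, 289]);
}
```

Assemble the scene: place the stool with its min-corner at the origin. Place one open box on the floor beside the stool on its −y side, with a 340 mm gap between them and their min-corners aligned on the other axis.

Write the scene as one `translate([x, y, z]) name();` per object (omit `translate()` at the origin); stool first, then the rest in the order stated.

stool();
translate([0, -890, 0]) open_box();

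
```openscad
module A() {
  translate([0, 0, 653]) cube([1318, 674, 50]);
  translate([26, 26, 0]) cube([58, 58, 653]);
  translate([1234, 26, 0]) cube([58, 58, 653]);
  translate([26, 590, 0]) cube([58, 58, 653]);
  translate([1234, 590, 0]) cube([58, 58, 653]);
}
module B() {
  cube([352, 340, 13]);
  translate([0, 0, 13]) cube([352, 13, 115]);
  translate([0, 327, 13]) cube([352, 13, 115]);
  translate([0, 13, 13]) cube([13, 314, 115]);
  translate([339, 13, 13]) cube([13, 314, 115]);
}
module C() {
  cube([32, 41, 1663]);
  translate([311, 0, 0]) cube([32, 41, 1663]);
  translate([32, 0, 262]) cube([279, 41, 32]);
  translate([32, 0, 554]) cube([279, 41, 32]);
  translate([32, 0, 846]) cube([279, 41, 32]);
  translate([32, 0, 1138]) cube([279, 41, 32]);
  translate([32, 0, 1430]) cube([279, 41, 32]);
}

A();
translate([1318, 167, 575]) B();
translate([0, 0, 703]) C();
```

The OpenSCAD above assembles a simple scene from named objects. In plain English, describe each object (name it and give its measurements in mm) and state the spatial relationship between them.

A is a table: top 1318 mm (x) × 674 mm (y), 50 mm thick, upper face at z = 703 mm, on four 58×58 mm square legs, each inset 26 mm from the nearest pair of top edges, running from z = 0 to the bottom of the top.

B is an open-topped rectangular box: outside dimensions 352×340×128 mm, with a uniform wall and base thickness of 13 mm. The base is a full 352×340 slab on the floor; four walls sit on top of the base. The front and back walls (the −y and +y sides) span the full width; the two side walls fit between them.

C is a straight ladder. Two 32×41 mm vertical rails, 1663 mm tall, stand 343 mm apart (outside-to-outside) with their front faces coplanar on the −y side. 5 rungs, each 41 mm deep and 32 mm tall, span between the inner faces of the rails, front faces flush with the rails. The lowest rung's underside is at z = 262 mm and rungs are spaced 292 mm apart (underside to underside).

The open box is beside the table with their tops flush at z = 703. The ladder is on top of the table.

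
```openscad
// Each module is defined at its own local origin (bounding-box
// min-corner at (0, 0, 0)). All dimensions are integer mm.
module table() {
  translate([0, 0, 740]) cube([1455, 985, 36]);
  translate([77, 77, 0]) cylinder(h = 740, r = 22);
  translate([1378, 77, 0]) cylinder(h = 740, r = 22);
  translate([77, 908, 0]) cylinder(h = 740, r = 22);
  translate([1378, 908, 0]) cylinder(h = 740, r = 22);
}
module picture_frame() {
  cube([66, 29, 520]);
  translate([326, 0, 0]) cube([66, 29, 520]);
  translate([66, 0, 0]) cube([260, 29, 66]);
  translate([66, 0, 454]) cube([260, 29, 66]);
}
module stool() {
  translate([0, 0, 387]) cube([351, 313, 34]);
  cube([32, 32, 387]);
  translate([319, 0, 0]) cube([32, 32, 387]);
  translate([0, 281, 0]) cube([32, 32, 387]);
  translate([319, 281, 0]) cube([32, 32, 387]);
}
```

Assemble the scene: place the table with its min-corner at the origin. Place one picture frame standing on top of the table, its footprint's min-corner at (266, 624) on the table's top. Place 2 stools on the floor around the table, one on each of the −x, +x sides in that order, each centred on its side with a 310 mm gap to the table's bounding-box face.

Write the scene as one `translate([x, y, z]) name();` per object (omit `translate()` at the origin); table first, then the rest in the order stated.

table();
translate([266, 624, 776]) picture_frame();
translate([-661, 336, 0]) stool();
translate([1765, 336, 0]) stool();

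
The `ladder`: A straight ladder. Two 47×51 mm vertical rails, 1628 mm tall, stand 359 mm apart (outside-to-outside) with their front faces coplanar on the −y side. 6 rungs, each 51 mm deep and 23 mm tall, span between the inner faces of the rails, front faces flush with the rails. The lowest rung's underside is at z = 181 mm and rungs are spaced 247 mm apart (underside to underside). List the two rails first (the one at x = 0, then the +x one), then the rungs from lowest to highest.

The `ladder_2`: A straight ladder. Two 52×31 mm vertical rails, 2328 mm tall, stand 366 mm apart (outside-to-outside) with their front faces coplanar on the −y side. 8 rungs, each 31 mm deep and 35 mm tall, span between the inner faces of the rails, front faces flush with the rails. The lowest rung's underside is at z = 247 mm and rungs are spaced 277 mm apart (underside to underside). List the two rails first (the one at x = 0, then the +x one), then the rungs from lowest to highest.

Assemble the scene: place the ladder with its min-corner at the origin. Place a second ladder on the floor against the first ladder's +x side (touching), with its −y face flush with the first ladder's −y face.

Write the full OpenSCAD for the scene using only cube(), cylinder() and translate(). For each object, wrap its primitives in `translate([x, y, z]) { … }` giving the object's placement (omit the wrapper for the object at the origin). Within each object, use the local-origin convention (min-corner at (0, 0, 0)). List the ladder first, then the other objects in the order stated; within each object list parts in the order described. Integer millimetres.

cube([47, 51, 1628]);
translate([312, 0, 0]) cube([47, 51, 1628]);
translate([47, 0, 181]) cube([265, 51, 23]);
translate([47, 0, 428]) cube([265, 51, 23]);
translate([47, 0, 675]) cube([265, 51, 23]);
translate([47, 0, 922]) cube([265, 51, 23]);
translate([47, 0, 1169]) cube([265, 51, 23]);
translate([47, 0, 1416]) cube([265, 51, 23]);
translate([359, 0, 0]) {
  cube([52, 31, 2328]);
  translate([314, 0, 0]) cube([52, 31, 2328]);
  translate([52, 0, 247]) cube([262, 31, 35]);
  translate([52, 0, 524]) cube([262, 31, 35]);
  translate([52, 0, 801]) cube([262, 31, 35]);
  translate([52, 0, 1078]) cube([262, 31, 35]);
  translate([52, 0, 1355]) cube([262, 31, 35]);
  translate([52, 0, 1632]) cube([262, 31, 35]);
  translate([52, 0, 1909]) cube([262, 31, 35]);
  translate([52, 0, 2186]) cube([262, 31, 35]);
}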